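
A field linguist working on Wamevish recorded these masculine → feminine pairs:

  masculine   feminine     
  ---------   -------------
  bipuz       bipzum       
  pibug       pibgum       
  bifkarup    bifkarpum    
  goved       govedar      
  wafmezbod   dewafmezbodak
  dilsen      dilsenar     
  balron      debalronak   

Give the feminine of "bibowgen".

dilsen and balron both end in -n yet inflect differently (dilsenar, debalronak), so the final letter is not what conditions the rule; the last vowel is.
"bibowgen" has last vowel 'e'. The stems whose last vowel is 'e' (dilsen → dilsenar, goved → govedar) add -ar.
So bibowgen → bibowgenar.

bibowgenar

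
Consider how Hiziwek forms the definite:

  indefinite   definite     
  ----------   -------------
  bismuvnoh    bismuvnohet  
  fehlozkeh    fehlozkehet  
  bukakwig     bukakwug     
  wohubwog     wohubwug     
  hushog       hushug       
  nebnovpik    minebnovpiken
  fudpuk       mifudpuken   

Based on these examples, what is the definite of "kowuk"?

mikowuken

bismuvnoh and wohubwog both have last vowel 'o' yet inflect differently (bismuvnohet, wohubwug), so the last vowel is not what conditions the rule; the final letter is.
"kowuk" ends in -k. The stems ending in -k (nebnovpik → minebnovpiken, fudpuk → mifudpuken) add mi- … -en around the stem.
The other patterns: stems ending in -h add -et; stems ending in -g change the last vowel to 'u'.
So kowuk → mikowuken.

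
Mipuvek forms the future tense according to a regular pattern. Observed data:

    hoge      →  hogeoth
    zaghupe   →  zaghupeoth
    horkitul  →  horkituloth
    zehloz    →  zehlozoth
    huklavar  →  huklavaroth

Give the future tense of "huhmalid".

Every pair shown (hoge → hogeoth, zaghupe → zaghupeoth, horkitul → horkituloth, …) follows the same rule: add -oth.
So huhmalid → huhmalidoth.

huhmalidoth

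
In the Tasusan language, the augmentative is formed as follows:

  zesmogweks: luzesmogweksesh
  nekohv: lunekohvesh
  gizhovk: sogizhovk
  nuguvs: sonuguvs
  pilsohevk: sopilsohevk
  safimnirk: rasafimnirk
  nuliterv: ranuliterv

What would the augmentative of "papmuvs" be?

safimnirk and pilsohevk both end in -k yet inflect differently (rasafimnirk, sopilsohevk), so the final letter is not what conditions the rule; the second-to-last letter is.
"papmuvs" has second-to-last letter 'v'. The stems whose second-to-last letter is 'v' (pilsohevk → sopilsohevk, gizhovk → sogizhovk, nuguvs → sonuguvs) add the prefix so-.
So papmuvs → sopapmuvs.

sopapmuvs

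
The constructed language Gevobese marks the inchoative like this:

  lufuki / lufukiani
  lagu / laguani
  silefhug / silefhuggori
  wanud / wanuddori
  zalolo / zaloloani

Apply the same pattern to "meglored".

"meglored" ends in a consonant. The stems ending in a consonant (silefhug → silefhuggori, wanud → wanuddori) double the final consonant and add -ori.
So meglored → megloreddori.

megloreddori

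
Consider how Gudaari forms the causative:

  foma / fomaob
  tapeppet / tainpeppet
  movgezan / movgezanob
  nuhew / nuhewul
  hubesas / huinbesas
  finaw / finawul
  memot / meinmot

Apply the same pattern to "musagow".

hubesas and finaw both have last vowel 'a' yet inflect differently (huinbesas, finawul), so the last vowel is not what conditions the rule; the final letter is.
"musagow" ends in -w. The stems ending in -w (finaw → finawul, nuhew → nuhewul) add -ul.
The other patterns: stems ending in -s or -t insert -in- after the first vowel; stems ending in -a or -n add -ob.
So musagow → musagowul.

musagowul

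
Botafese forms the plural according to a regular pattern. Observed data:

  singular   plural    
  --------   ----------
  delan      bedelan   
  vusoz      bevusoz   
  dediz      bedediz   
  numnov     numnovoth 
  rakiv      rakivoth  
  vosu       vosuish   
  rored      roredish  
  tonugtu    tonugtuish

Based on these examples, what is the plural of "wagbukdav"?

wagbukdavoth

"wagbukdav" ends in -v. The stems ending in -v (numnov → numnovoth, rakiv → rakivoth) add -oth.
The other patterns: stems ending in -n or -z add the prefix be-; stems ending in -d or -u add -ish.
So wagbukdav → wagbukdavoth.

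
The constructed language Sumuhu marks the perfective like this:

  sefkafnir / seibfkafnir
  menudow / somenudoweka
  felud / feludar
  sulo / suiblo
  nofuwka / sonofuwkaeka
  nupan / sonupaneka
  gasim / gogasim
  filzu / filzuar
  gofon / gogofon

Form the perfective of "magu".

somagueka

gofon and nupan both end in -n yet inflect differently (gogofon, sonupaneka), so the final letter is not what conditions the rule; the first letter is.
"magu" begins with m-. The one such stem in the data (menudow → somenudoweka) adds so- … -eka around the stem, so the same rule applies.
The other patterns: stems beginning with s- insert -ib- after the first vowel; stems beginning with g- add the prefix go-; stems beginning with f- add -ar.
So magu → somagueka.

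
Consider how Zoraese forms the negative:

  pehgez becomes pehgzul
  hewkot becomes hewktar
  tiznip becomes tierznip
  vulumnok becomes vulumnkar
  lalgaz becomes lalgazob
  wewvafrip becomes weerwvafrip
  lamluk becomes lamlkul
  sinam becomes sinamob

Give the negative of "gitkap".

lalgaz and pehgez both end in -z yet inflect differently (lalgazob, pehgzul), so the final letter is not what conditions the rule; the last vowel is.
"gitkap" has last vowel 'a'. The stems whose last vowel is 'a' (lalgaz → lalgazob, sinam → sinamob) add -ob.
So gitkap → gitkapob.

gitkapob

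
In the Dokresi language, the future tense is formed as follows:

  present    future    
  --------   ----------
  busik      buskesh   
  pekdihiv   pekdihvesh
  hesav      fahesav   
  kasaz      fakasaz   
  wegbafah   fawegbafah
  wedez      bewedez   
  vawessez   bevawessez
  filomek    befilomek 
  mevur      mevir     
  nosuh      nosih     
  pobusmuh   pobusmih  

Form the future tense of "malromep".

pekdihiv and hesav both end in -v yet inflect differently (pekdihvesh, fahesav), so the final letter is not what conditions the rule; the last vowel is.
"malromep" has last vowel 'e'. The stems whose last vowel is 'e' (wedez → bewedez, vawessez → bevawessez, filomek → befilomek) add the prefix be-.
The other patterns: stems whose last vowel is 'i' delete the last vowel and add -esh; stems whose last vowel is 'a' add the prefix fa-; stems whose last vowel is 'u' change the last vowel to 'i'.
So malromep → bemalromep.

bemalromep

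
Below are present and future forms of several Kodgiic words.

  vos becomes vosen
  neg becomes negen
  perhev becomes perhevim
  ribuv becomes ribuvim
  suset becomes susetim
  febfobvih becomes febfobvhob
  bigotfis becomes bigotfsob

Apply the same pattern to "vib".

viben

vos and bigotfis both end in -s yet inflect differently (vosen, bigotfsob), so the final letter is not what conditions the rule; the number of vowels is.
"vib" has 1 vowel. The stems with 1 vowel (vos → vosen, neg → negen) add -en.
So vib → viben.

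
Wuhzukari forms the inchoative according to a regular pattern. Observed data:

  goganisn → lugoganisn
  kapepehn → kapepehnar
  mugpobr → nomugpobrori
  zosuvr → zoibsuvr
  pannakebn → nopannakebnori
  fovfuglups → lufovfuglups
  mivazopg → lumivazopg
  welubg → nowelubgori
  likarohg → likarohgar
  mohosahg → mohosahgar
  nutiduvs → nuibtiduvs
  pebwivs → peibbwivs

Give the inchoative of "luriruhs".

luriruhsar

"luriruhs" has second-to-last letter 'h'. The stems whose second-to-last letter is 'h' (likarohg → likarohgar, kapepehn → kapepehnar, mohosahg → mohosahgar) add -ar.
The other patterns: stems whose second-to-last letter is 'b' add no- … -ori around the stem; stems whose second-to-last letter is 'v' insert -ib- after the first vowel; stems whose second-to-last letter is 'p' or 's' add the prefix lu-.
So luriruhs → luriruhsar.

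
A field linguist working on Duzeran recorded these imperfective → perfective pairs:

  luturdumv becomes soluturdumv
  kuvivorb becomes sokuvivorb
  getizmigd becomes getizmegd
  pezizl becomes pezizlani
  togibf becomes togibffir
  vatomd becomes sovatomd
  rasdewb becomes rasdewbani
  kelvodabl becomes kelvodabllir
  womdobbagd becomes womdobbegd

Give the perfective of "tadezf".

"tadezf" has second-to-last letter 'z'. The one such stem in the data (pezizl → pezizlani) adds -ani, so the same rule applies.
The other patterns: stems whose second-to-last letter is 'b' double the final consonant and add -ir; stems whose second-to-last letter is 'm' or 'r' add the prefix so-; stems whose second-to-last letter is 'g' change the last vowel to 'e'.
So tadezf → tadezfani.

tadezfani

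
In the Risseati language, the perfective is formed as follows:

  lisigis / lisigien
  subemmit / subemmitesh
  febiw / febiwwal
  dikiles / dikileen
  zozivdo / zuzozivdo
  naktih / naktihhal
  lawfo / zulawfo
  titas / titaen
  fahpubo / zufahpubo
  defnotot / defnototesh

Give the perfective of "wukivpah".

wukivpahhal

subemmit and lisigis both have last vowel 'i' yet inflect differently (subemmitesh, lisigien), so the last vowel is not what conditions the rule; the final letter is.
"wukivpah" ends in -h. The one such stem in the data (naktih → naktihhal) doubles the final consonant and adds -al (as does febiw), so the same rule applies.
So wukivpah → wukivpahhal.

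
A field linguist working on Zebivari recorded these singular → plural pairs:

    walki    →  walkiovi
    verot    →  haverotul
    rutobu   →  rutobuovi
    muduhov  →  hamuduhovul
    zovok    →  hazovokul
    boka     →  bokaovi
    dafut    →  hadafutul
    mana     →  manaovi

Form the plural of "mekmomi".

"mekmomi" ends in a vowel. The stems ending in a vowel (mana → manaovi, boka → bokaovi, rutobu → rutobuovi) add -ovi.
The other pattern: stems ending in a consonant add ha- … -ul around the stem.
So mekmomi → mekmomiovi.

mekmomiovi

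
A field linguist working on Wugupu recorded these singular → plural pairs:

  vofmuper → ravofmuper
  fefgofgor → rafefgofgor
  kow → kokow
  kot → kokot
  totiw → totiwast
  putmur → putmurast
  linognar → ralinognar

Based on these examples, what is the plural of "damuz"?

damuzast

kow and totiw both end in -w yet inflect differently (kokow, totiwast), so the final letter is not what conditions the rule; the number of vowels is.
"damuz" has 2 vowels. The stems with 2 vowels (totiw → totiwast, putmur → putmurast) add -ast.
The other patterns: stems with 1 vowel repeat the first consonant+vowel as a prefix; stems with 3 vowels add the prefix ra-.
So damuz → damuzast.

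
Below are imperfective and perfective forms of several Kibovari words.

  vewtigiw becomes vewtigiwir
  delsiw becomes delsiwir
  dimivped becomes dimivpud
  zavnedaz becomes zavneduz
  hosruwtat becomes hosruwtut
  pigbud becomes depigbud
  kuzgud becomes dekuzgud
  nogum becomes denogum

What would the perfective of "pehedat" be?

pehedut

dimivped and pigbud both end in -d yet inflect differently (dimivpud, depigbud), so the final letter is not what conditions the rule; the last vowel is.
"pehedat" has last vowel 'a'. The stems whose last vowel is 'a' (zavnedaz → zavneduz, hosruwtat → hosruwtut) change the last vowel to 'u'.
So pehedat → pehedut.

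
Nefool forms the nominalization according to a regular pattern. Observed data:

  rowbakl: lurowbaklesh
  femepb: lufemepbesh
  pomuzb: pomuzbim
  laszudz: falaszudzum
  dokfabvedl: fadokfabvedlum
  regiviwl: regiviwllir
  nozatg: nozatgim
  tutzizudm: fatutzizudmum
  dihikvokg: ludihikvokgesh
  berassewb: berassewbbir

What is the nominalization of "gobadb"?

dokfabvedl and rowbakl both end in -l yet inflect differently (fadokfabvedlum, lurowbaklesh), so the final letter is not what conditions the rule; the second-to-last letter is.
"gobadb" has second-to-last letter 'd'. The stems whose second-to-last letter is 'd' (tutzizudm → fatutzizudmum, laszudz → falaszudzum, dokfabvedl → fadokfabvedlum) add fa- … -um around the stem.
The other patterns: stems whose second-to-last letter is 'k' or 'p' add lu- … -esh around the stem; stems whose second-to-last letter is 'w' double the final consonant and add -ir; stems whose second-to-last letter is 't' or 'z' add -im.
So gobadb → fagobadbum.

fagobadbum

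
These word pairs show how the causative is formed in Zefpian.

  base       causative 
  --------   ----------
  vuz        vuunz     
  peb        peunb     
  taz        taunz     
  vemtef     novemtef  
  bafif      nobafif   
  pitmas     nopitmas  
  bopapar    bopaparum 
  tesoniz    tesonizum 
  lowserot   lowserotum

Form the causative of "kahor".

vuz and tesoniz both end in -z yet inflect differently (vuunz, tesonizum), so the final letter is not what conditions the rule; the number of vowels is.
"kahor" has 2 vowels. The stems with 2 vowels (vemtef → novemtef, bafif → nobafif, pitmas → nopitmas) add the prefix no-.
The other patterns: stems with 1 vowel insert -un- after the first vowel; stems with 3 vowels add -um.
So kahor → nokahor.

nokahor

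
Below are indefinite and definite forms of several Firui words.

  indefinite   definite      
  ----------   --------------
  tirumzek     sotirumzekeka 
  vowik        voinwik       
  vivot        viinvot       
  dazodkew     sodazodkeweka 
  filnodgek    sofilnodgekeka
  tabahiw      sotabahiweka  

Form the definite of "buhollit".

sobuholliteka

"buhollit" has 3 vowels. The stems with 3 vowels (filnodgek → sofilnodgekeka, tabahiw → sotabahiweka, dazodkew → sodazodkeweka) add so- … -eka around the stem.
The other pattern: stems with 2 vowels insert -in- after the first vowel.
So buhollit → sobuholliteka.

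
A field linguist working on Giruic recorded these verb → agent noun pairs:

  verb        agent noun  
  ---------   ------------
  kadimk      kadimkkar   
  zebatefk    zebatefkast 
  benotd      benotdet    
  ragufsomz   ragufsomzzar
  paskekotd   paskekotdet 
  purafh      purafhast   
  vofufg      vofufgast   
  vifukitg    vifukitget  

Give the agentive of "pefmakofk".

pefmakofkast

zebatefk and kadimk both end in -k yet inflect differently (zebatefkast, kadimkkar), so the final letter is not what conditions the rule; the second-to-last letter is.
"pefmakofk" has second-to-last letter 'f'. The stems whose second-to-last letter is 'f' (vofufg → vofufgast, purafh → purafhast, zebatefk → zebatefkast) add -ast.
The other patterns: stems whose second-to-last letter is 'm' double the final consonant and add -ar; stems whose second-to-last letter is 't' add -et.
So pefmakofk → pefmakofkast.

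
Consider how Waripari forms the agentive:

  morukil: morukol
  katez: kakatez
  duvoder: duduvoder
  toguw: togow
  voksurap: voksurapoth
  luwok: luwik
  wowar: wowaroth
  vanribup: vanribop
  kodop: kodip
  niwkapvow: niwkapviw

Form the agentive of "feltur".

duvoder and wowar both end in -r yet inflect differently (duduvoder, wowaroth), so the final letter is not what conditions the rule; the last vowel is.
"feltur" has last vowel 'u'. The stems whose last vowel is 'u' (vanribup → vanribop, toguw → togow) change the last vowel to 'o'.
The other patterns: stems whose last vowel is 'e' repeat the first consonant+vowel as a prefix; stems whose last vowel is 'o' change the last vowel to 'i'; stems whose last vowel is 'a' add -oth.
So feltur → feltor.

feltor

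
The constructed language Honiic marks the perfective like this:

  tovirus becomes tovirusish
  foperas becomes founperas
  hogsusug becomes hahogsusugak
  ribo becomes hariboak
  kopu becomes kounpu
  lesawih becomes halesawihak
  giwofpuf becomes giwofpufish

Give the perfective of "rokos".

harokosak

"rokos" begins with r-. The one such stem in the data (ribo → hariboak) adds ha- … -ak around the stem, so the same rule applies.
The other patterns: stems beginning with f- or k- insert -un- after the first vowel; stems beginning with g- or t- add -ish.
So rokos → harokosak.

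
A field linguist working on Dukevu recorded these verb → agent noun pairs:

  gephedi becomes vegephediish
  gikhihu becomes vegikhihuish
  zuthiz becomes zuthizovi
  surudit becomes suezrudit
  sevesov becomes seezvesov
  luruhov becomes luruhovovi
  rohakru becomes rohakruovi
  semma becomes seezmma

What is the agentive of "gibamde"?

vegibamdeish

sevesov and luruhov both end in -v yet inflect differently (seezvesov, luruhovovi), so the final letter is not what conditions the rule; the first letter is.
"gibamde" begins with g-. The stems beginning with g- (gikhihu → vegikhihuish, gephedi → vegephediish) add ve- … -ish around the stem.
So gibamde → vegibamdeish.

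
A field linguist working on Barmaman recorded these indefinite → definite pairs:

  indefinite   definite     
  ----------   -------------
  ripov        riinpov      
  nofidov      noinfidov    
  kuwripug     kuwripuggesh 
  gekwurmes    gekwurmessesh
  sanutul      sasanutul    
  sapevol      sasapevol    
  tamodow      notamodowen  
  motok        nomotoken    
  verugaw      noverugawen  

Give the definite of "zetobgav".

zeintobgav

"zetobgav" ends in -v. The stems ending in -v (ripov → riinpov, nofidov → noinfidov) insert -in- after the first vowel.
So zetobgav → zeintobgav.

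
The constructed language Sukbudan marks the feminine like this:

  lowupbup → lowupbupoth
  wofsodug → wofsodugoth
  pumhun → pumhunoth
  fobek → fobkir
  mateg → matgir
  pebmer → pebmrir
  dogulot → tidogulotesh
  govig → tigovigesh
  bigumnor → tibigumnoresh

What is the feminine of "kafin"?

"kafin" has last vowel 'i'. The one such stem in the data (govig → tigovigesh) adds ti- … -esh around the stem, so the same rule applies.
The other patterns: stems whose last vowel is 'u' add -oth; stems whose last vowel is 'e' delete the last vowel and add -ir.
So kafin → tikafinesh.

tikafinesh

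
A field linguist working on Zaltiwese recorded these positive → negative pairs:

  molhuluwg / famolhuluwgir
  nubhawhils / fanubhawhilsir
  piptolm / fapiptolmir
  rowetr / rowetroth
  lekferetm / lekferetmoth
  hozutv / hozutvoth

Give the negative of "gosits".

gositsoth

piptolm and lekferetm both end in -m yet inflect differently (fapiptolmir, lekferetmoth), so the final letter is not what conditions the rule; the second-to-last letter is.
"gosits" has second-to-last letter 't'. The stems whose second-to-last letter is 't' (rowetr → rowetroth, lekferetm → lekferetmoth, hozutv → hozutvoth) add -oth.
The other pattern: stems whose second-to-last letter is 'l' or 'w' add fa- … -ir around the stem.
So gosits → gositsoth.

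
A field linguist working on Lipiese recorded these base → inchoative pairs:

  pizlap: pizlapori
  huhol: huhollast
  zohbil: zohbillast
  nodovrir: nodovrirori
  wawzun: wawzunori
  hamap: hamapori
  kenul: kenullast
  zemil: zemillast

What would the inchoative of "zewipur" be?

"zewipur" ends in -r. The one such stem in the data (nodovrir → nodovrirori) adds -ori, so the same rule applies.
So zewipur → zewipurori.

zewipurori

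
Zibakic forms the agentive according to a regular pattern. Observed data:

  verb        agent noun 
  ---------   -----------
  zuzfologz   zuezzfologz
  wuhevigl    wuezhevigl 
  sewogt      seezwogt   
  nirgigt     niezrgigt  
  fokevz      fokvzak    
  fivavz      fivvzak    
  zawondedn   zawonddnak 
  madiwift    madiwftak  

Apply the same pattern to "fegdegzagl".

sewogt and madiwift both end in -t yet inflect differently (seezwogt, madiwftak), so the final letter is not what conditions the rule; the second-to-last letter is.
"fegdegzagl" has second-to-last letter 'g'. The stems whose second-to-last letter is 'g' (wuhevigl → wuezhevigl, sewogt → seezwogt, zuzfologz → zuezzfologz) insert -ez- after the first vowel.
The other pattern: stems whose second-to-last letter is 'd', 'f' or 'v' delete the last vowel and add -ak.
So fegdegzagl → feezgdegzagl.

feezgdegzagl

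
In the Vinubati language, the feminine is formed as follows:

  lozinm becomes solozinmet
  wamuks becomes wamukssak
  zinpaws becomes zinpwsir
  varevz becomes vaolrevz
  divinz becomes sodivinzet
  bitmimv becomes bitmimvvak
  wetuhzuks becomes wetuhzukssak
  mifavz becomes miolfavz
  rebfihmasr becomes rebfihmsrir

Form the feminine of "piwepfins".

mifavz and divinz both end in -z yet inflect differently (miolfavz, sodivinzet), so the final letter is not what conditions the rule; the second-to-last letter is.
"piwepfins" has second-to-last letter 'n'. The stems whose second-to-last letter is 'n' (divinz → sodivinzet, lozinm → solozinmet) add so- … -et around the stem.
The other patterns: stems whose second-to-last letter is 'v' insert -ol- after the first vowel; stems whose second-to-last letter is 's' or 'w' delete the last vowel and add -ir; stems whose second-to-last letter is 'k' or 'm' double the final consonant and add -ak.
So piwepfins → sopiwepfinset.

sopiwepfinset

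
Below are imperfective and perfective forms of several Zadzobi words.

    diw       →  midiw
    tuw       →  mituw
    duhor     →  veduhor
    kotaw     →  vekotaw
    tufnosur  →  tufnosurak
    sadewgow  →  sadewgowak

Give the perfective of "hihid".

diw and kotaw both end in -w yet inflect differently (midiw, vekotaw), so the final letter is not what conditions the rule; the number of vowels is.
"hihid" has 2 vowels. The stems with 2 vowels (duhor → veduhor, kotaw → vekotaw) add the prefix ve-.
The other patterns: stems with 1 vowel add the prefix mi-; stems with 3 vowels add -ak.
So hihid → vehihid.

vehihid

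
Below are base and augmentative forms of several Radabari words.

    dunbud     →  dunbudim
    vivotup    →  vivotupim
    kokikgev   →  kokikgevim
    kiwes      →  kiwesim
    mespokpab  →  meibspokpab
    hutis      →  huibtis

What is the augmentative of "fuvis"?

fuibvis

kiwes and hutis both end in -s yet inflect differently (kiwesim, huibtis), so the final letter is not what conditions the rule; the last vowel is.
"fuvis" has last vowel 'i'. The one such stem in the data (hutis → huibtis) inserts -ib- after the first vowel (as does mespokpab), so the same rule applies.
The other pattern: stems whose last vowel is 'e' or 'u' add -im.
So fuvis → fuibvis.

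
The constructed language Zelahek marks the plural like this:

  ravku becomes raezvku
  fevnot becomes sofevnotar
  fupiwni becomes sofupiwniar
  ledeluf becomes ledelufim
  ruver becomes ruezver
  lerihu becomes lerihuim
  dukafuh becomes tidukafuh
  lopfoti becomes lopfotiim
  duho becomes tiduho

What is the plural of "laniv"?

lanivim

lopfoti and fupiwni both end in -i yet inflect differently (lopfotiim, sofupiwniar), so the final letter is not what conditions the rule; the first letter is.
"laniv" begins with l-. The stems beginning with l- (lerihu → lerihuim, lopfoti → lopfotiim, ledeluf → ledelufim) add -im.
The other patterns: stems beginning with d- add the prefix ti-; stems beginning with f- add so- … -ar around the stem; stems beginning with r- insert -ez- after the first vowel.
So laniv → lanivim.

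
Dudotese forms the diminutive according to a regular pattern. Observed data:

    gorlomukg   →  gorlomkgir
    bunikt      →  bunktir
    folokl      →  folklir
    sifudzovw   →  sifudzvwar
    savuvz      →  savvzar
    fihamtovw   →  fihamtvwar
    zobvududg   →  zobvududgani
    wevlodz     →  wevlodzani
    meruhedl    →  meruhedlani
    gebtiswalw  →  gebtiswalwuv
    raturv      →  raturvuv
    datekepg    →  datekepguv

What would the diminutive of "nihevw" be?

gorlomukg and zobvududg both end in -g yet inflect differently (gorlomkgir, zobvududgani), so the final letter is not what conditions the rule; the second-to-last letter is.
"nihevw" has second-to-last letter 'v'. The stems whose second-to-last letter is 'v' (sifudzovw → sifudzvwar, savuvz → savvzar, fihamtovw → fihamtvwar) delete the last vowel and add -ar.
So nihevw → nihvwar.

nihvwar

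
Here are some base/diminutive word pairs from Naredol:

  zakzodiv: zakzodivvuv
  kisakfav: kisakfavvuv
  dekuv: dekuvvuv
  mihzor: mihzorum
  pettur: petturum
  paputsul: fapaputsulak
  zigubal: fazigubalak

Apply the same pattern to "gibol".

fagibolak

dekuv and pettur both have last vowel 'u' yet inflect differently (dekuvvuv, petturum), so the last vowel is not what conditions the rule; the final letter is.
"gibol" ends in -l. The stems ending in -l (paputsul → fapaputsulak, zigubal → fazigubalak) add fa- … -ak around the stem.
So gibol → fagibolak.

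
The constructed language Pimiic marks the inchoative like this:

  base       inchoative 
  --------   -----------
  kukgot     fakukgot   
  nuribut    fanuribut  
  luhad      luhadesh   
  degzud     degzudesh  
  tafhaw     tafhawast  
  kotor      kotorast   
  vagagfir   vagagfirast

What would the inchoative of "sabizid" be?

nuribut and degzud both have last vowel 'u' yet inflect differently (fanuribut, degzudesh), so the last vowel is not what conditions the rule; the final letter is.
"sabizid" ends in -d. The stems ending in -d (luhad → luhadesh, degzud → degzudesh) add -esh.
The other patterns: stems ending in -t add the prefix fa-; stems ending in -r or -w add -ast.
So sabizid → sabizidesh.

sabizidesh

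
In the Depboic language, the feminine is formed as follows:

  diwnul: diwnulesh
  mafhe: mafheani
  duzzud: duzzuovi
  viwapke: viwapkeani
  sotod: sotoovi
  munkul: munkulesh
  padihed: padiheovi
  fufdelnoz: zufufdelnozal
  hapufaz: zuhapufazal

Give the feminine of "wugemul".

wugemulesh

"wugemul" ends in -l. The stems ending in -l (diwnul → diwnulesh, munkul → munkulesh) add -esh.
The other patterns: stems ending in -z add zu- … -al around the stem; stems ending in -d drop the final letter and add -ovi; stems ending in -e add -ani.
So wugemul → wugemulesh.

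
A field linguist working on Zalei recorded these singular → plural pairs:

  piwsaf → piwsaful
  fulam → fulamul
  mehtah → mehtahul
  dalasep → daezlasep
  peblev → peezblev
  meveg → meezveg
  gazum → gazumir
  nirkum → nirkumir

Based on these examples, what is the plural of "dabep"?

daezbep

"dabep" has last vowel 'e'. The stems whose last vowel is 'e' (dalasep → daezlasep, peblev → peezblev, meveg → meezveg) insert -ez- after the first vowel.
So dabep → daezbep.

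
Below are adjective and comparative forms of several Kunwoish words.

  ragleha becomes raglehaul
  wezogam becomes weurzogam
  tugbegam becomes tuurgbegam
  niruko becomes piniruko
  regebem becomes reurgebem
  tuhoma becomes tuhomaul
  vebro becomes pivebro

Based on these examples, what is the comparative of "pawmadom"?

paurwmadom

"pawmadom" ends in -m. The stems ending in -m (regebem → reurgebem, tugbegam → tuurgbegam, wezogam → weurzogam) insert -ur- after the first vowel.
So pawmadom → paurwmadom.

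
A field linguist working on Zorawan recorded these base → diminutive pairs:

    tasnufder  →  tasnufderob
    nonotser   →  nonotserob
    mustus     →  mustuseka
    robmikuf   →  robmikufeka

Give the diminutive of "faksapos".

tasnufder and robmikuf both have 3 vowels yet inflect differently (tasnufderob, robmikufeka), so the number of vowels is not what conditions the rule; the final letter is.
"faksapos" ends in -s. The one such stem in the data (mustus → mustuseka) adds -eka, so the same rule applies.
The other pattern: stems ending in -r add -ob.
So faksapos → faksaposeka.

faksaposeka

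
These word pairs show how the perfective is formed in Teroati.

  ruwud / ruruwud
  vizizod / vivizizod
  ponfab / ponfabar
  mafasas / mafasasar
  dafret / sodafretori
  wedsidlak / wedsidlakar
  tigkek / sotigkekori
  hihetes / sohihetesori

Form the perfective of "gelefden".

sogelefdenori

"gelefden" has last vowel 'e'. The stems whose last vowel is 'e' (tigkek → sotigkekori, hihetes → sohihetesori, dafret → sodafretori) add so- … -ori around the stem.
So gelefden → sogelefdenori.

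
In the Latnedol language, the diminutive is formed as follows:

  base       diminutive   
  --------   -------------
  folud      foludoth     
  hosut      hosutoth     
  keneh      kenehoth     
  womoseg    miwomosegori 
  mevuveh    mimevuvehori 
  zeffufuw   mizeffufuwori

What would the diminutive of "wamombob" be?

"wamombob" has 3 vowels. The stems with 3 vowels (womoseg → miwomosegori, mevuveh → mimevuvehori, zeffufuw → mizeffufuwori) add mi- … -ori around the stem.
So wamombob → miwamombobori.

miwamombobori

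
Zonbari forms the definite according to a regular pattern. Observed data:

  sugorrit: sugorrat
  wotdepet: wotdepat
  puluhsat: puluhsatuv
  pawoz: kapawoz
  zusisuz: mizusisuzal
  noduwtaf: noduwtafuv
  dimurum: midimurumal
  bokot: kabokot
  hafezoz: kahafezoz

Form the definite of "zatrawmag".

zatrawmaguv

zusisuz and hafezoz both end in -z yet inflect differently (mizusisuzal, kahafezoz), so the final letter is not what conditions the rule; the last vowel is.
"zatrawmag" has last vowel 'a'. The stems whose last vowel is 'a' (noduwtaf → noduwtafuv, puluhsat → puluhsatuv) add -uv.
So zatrawmag → zatrawmaguv.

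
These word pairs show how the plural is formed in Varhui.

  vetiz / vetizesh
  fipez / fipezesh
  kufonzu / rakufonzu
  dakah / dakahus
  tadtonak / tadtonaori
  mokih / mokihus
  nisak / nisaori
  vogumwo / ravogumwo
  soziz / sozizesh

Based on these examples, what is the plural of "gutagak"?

gutagaori

dakah and nisak both have last vowel 'a' yet inflect differently (dakahus, nisaori), so the last vowel is not what conditions the rule; the final letter is.
"gutagak" ends in -k. The stems ending in -k (nisak → nisaori, tadtonak → tadtonaori) drop the final letter and add -ori.
The other patterns: stems ending in -h add -us; stems ending in -z add -esh; stems ending in -o or -u add the prefix ra-.
So gutagak → gutagaori.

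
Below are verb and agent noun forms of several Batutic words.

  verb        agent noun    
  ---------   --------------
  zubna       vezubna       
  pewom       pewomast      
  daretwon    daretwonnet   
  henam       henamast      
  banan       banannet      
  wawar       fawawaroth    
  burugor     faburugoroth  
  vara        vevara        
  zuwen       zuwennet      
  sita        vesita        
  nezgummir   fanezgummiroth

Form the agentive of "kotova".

vekotova

"kotova" ends in -a. The stems ending in -a (vara → vevara, sita → vesita, zubna → vezubna) add the prefix ve-.
So kotova → vekotova.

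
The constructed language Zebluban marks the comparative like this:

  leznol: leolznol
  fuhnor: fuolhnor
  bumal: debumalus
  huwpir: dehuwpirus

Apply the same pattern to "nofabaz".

leznol and bumal both end in -l yet inflect differently (leolznol, debumalus), so the final letter is not what conditions the rule; the last vowel is.
"nofabaz" has last vowel 'a'. The one such stem in the data (bumal → debumalus) adds de- … -us around the stem, so the same rule applies.
So nofabaz → denofabazus.

denofabazus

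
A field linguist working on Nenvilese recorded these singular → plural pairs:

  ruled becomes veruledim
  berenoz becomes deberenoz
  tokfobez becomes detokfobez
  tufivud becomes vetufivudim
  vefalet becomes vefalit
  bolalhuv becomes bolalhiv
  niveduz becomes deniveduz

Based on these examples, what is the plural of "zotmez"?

dezotmez

tokfobez and ruled both have last vowel 'e' yet inflect differently (detokfobez, veruledim), so the last vowel is not what conditions the rule; the final letter is.
"zotmez" ends in -z. The stems ending in -z (berenoz → deberenoz, tokfobez → detokfobez, niveduz → deniveduz) add the prefix de-.
The other patterns: stems ending in -d add ve- … -im around the stem; stems ending in -t or -v change the last vowel to 'i'.
So zotmez → dezotmez.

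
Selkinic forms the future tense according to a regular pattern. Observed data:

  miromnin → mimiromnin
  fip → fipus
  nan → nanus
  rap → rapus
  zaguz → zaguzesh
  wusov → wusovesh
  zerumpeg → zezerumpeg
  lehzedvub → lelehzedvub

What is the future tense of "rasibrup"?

nan and miromnin both end in -n yet inflect differently (nanus, mimiromnin), so the final letter is not what conditions the rule; the number of vowels is.
"rasibrup" has 3 vowels. The stems with 3 vowels (lehzedvub → lelehzedvub, miromnin → mimiromnin, zerumpeg → zezerumpeg) repeat the first consonant+vowel as a prefix.
So rasibrup → rarasibrup.

rarasibrup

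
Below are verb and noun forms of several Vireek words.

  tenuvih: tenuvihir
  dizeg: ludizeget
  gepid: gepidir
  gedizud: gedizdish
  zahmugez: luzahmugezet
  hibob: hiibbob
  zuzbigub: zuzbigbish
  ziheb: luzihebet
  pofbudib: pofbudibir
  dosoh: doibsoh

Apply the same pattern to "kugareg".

"kugareg" has last vowel 'e'. The stems whose last vowel is 'e' (zahmugez → luzahmugezet, dizeg → ludizeget, ziheb → luzihebet) add lu- … -et around the stem.
The other patterns: stems whose last vowel is 'i' add -ir; stems whose last vowel is 'o' insert -ib- after the first vowel; stems whose last vowel is 'u' delete the last vowel and add -ish.
So kugareg → lukugareget.

lukugareget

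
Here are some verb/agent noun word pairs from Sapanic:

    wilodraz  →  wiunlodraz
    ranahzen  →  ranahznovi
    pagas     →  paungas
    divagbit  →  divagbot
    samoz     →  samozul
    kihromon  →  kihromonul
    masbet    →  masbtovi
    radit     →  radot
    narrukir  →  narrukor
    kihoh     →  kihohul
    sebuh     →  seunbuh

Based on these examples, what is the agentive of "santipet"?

santiptovi

"santipet" has last vowel 'e'. The stems whose last vowel is 'e' (ranahzen → ranahznovi, masbet → masbtovi) delete the last vowel and add -ovi.
So santipet → santiptovi.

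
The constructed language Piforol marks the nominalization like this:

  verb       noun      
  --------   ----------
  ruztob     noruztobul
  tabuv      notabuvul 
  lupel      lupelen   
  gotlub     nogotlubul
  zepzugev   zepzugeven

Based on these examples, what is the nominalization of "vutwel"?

vutwelen

zepzugev and tabuv both end in -v yet inflect differently (zepzugeven, notabuvul), so the final letter is not what conditions the rule; the last vowel is.
"vutwel" has last vowel 'e'. The stems whose last vowel is 'e' (lupel → lupelen, zepzugev → zepzugeven) add -en.
So vutwel → vutwelen.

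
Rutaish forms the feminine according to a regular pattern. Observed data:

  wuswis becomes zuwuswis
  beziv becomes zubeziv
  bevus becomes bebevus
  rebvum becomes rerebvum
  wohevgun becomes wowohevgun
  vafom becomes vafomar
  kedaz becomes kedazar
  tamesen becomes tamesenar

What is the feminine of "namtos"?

namtosar

wuswis and bevus both end in -s yet inflect differently (zuwuswis, bebevus), so the final letter is not what conditions the rule; the last vowel is.
"namtos" has last vowel 'o'. The one such stem in the data (vafom → vafomar) adds -ar, so the same rule applies.
So namtos → namtosar.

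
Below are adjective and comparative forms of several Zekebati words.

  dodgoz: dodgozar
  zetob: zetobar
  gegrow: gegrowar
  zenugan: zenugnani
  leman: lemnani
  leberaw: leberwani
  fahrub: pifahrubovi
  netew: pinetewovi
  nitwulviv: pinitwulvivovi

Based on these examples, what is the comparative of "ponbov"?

gegrow and leberaw both end in -w yet inflect differently (gegrowar, leberwani), so the final letter is not what conditions the rule; the last vowel is.
"ponbov" has last vowel 'o'. The stems whose last vowel is 'o' (dodgoz → dodgozar, zetob → zetobar, gegrow → gegrowar) add -ar.
So ponbov → ponbovar.

ponbovar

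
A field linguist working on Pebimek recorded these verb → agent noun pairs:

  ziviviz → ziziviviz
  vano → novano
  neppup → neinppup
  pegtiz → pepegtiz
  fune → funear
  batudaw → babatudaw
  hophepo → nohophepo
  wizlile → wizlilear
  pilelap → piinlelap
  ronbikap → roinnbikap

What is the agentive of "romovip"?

roinmovip

pilelap and batudaw both have last vowel 'a' yet inflect differently (piinlelap, babatudaw), so the last vowel is not what conditions the rule; the final letter is.
"romovip" ends in -p. The stems ending in -p (pilelap → piinlelap, neppup → neinppup, ronbikap → roinnbikap) insert -in- after the first vowel.
So romovip → roinmovip.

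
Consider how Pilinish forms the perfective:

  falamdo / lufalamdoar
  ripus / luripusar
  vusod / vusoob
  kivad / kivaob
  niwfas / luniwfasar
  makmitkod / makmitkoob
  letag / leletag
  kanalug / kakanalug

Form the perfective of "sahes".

"sahes" ends in -s. The stems ending in -s (niwfas → luniwfasar, ripus → luripusar) add lu- … -ar around the stem.
The other patterns: stems ending in -g repeat the first consonant+vowel as a prefix; stems ending in -d drop the final letter and add -ob.
So sahes → lusahesar.

lusahesar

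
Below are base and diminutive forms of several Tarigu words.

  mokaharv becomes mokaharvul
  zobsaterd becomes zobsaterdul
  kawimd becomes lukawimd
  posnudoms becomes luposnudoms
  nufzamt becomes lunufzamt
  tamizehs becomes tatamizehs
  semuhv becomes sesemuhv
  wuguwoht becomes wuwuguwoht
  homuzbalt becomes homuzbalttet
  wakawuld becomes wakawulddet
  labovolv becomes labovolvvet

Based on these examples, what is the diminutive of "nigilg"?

nigilgget

zobsaterd and kawimd both end in -d yet inflect differently (zobsaterdul, lukawimd), so the final letter is not what conditions the rule; the second-to-last letter is.
"nigilg" has second-to-last letter 'l'. The stems whose second-to-last letter is 'l' (homuzbalt → homuzbalttet, wakawuld → wakawulddet, labovolv → labovolvvet) double the final consonant and add -et.
The other patterns: stems whose second-to-last letter is 'r' add -ul; stems whose second-to-last letter is 'm' add the prefix lu-; stems whose second-to-last letter is 'h' repeat the first consonant+vowel as a prefix.
So nigilg → nigilgget.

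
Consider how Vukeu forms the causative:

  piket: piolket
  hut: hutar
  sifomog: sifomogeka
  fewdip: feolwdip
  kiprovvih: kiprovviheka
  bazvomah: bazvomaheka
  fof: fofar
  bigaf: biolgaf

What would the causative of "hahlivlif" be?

fof and bigaf both end in -f yet inflect differently (fofar, biolgaf), so the final letter is not what conditions the rule; the number of vowels is.
"hahlivlif" has 3 vowels. The stems with 3 vowels (bazvomah → bazvomaheka, kiprovvih → kiprovviheka, sifomog → sifomogeka) add -eka.
The other patterns: stems with 1 vowel add -ar; stems with 2 vowels insert -ol- after the first vowel.
So hahlivlif → hahlivlifeka.

hahlivlifeka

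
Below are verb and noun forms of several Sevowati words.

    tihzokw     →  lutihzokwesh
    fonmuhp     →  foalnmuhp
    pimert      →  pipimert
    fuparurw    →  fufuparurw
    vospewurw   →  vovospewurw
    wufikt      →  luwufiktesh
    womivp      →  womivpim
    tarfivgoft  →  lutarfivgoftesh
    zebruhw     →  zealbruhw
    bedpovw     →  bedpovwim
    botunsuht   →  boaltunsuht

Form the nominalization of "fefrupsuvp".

fefrupsuvpim

"fefrupsuvp" has second-to-last letter 'v'. The stems whose second-to-last letter is 'v' (bedpovw → bedpovwim, womivp → womivpim) add -im.
The other patterns: stems whose second-to-last letter is 'h' insert -al- after the first vowel; stems whose second-to-last letter is 'r' repeat the first consonant+vowel as a prefix; stems whose second-to-last letter is 'f' or 'k' add lu- … -esh around the stem.
So fefrupsuvp → fefrupsuvpim.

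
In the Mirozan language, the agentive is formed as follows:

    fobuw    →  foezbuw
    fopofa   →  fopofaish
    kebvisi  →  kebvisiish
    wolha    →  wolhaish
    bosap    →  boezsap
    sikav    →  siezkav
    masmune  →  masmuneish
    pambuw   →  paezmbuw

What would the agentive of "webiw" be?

wolha and sikav both have last vowel 'a' yet inflect differently (wolhaish, siezkav), so the last vowel is not what conditions the rule; whether the stem ends in a vowel or a consonant is.
"webiw" ends in a consonant. The stems ending in a consonant (sikav → siezkav, bosap → boezsap, pambuw → paezmbuw) insert -ez- after the first vowel.
The other pattern: stems ending in a vowel add -ish.
So webiw → weezbiw.

weezbiw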